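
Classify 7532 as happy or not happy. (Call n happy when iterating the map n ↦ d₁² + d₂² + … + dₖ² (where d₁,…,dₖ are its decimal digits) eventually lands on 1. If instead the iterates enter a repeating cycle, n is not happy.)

7532 → 7² + 5² + 3² + 2² = 49 + 25 + 9 + 4 = 87
87 → 8² + 7² = 64 + 49 = 113
113 → 1² + 1² + 3² = 1 + 1 + 9 = 11
11 → 1² + 1² = 1 + 1 = 2
2 → 2² = 4
4 → 4² = 16
16 → 1² + 6² = 1 + 36 = 37
37 → 3² + 7² = 9 + 49 = 58
58 → 5² + 8² = 25 + 64 = 89
89 → 8² + 9² = 64 + 81 = 145
145 → 1² + 4² + 5² = 1 + 16 + 25 = 42
42 → 4² + 2² = 16 + 4 = 20
20 → 2² + 0² = 4 + 0 = 4  — 4 already seen; the sequence cycles without reaching 1.

not happy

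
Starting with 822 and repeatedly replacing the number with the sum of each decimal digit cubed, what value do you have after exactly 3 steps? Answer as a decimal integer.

405

822 → 8³ + 2³ + 2³ = 528
528 → 5³ + 2³ + 8³ = 645
645 → 6³ + 4³ + 5³ = 405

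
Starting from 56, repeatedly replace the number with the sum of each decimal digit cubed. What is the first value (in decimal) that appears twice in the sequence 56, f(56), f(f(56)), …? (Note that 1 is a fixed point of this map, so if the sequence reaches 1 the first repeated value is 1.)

371

56 → 5³ + 6³ = 341
341 → 3³ + 4³ + 1³ = 92
92 → 9³ + 2³ = 737
737 → 7³ + 3³ + 7³ = 713
713 → 7³ + 1³ + 3³ = 371
371 → 3³ + 7³ + 1³ = 371  — 371 already appeared earlier.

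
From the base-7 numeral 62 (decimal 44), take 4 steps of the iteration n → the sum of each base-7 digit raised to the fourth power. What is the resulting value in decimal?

898

44 = (6,2)_7 → 6⁴ + 2⁴ = 1312
1312 = (3,5,5,3)_7 → 3⁴ + 5⁴ + 5⁴ + 3⁴ = 1412
1412 = (4,0,5,5)_7 → 4⁴ + 0⁴ + 5⁴ + 5⁴ = 1506
1506 = (4,2,5,1)_7 → 4⁴ + 2⁴ + 5⁴ + 1⁴ = 898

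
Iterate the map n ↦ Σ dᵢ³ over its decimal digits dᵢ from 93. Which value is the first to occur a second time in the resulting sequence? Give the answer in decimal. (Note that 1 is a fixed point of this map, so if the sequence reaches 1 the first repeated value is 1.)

93 → 756
756 → 684
684 → 792
792 → 1080
1080 → 513
513 → 153
153 → 153  — 153 already appeared earlier.

153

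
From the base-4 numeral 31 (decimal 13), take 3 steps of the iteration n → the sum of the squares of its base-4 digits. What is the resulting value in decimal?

4

13 = (3,1)_4 → 3² + 1² = 10
10 = (2,2)_4 → 2² + 2² = 8
8 = (2,0)_4 → 2² + 0² = 4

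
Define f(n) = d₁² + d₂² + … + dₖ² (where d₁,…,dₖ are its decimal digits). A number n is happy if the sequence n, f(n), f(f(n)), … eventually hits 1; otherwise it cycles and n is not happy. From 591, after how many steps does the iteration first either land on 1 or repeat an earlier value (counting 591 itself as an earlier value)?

14

591 → 5² + 9² + 1² = 107
107 → 1² + 0² + 7² = 50
50 → 5² + 0² = 25
25 → 2² + 5² = 29
29 → 2² + 9² = 85
85 → 8² + 5² = 89
89 → 8² + 9² = 145
145 → 1² + 4² + 5² = 42
42 → 4² + 2² = 20
20 → 2² + 0² = 4
4 → 4² = 16
16 → 1² + 6² = 37
37 → 3² + 7² = 58
58 → 5² + 8² = 89  — 89 repeats.
That took 14 steps.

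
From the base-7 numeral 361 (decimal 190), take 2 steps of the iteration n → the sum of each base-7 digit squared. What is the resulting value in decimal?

190 = (3,6,1)_7 → 46
46 = (6,4)_7 → 52

52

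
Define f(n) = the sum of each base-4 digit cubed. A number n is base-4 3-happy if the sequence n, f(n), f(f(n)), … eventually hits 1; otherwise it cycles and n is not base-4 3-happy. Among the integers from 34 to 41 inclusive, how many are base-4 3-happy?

3

34: 34 → 16 → 1  — base-4 3-happy
35: 35 → 35  — not base-4 3-happy
36: 36 → 9 → 9  — not base-4 3-happy
37: 37 → 10 → 16 → 1  — base-4 3-happy
38: 38 → 17 → 2 → 8 → 8  — not base-4 3-happy
39: 39 → 36 → 9 → 9  — not base-4 3-happy
40: 40 → 16 → 1  — base-4 3-happy
41: 41 → 17 → 2 → 8 → 8  — not base-4 3-happy
base-4 3-happy: 34, 37, 40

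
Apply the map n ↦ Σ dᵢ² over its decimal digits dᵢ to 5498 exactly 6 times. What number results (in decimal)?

5498 → 5² + 4² + 9² + 8² = 186
186 → 1² + 8² + 6² = 101
101 → 1² + 0² + 1² = 2
2 → 2² = 4
4 → 4² = 16
16 → 1² + 6² = 37

37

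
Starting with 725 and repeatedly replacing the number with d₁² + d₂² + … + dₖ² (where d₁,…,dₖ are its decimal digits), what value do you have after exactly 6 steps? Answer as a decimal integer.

725 → 7² + 2² + 5² = 78
78 → 7² + 8² = 113
113 → 1² + 1² + 3² = 11
11 → 1² + 1² = 2
2 → 2² = 4
4 → 4² = 16

16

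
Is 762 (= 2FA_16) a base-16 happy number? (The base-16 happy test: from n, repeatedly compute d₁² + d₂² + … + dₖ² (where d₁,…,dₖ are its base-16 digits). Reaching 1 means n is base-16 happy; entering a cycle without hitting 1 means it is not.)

762 = (2,15,10)_16 → 329
329 = (1,4,9)_16 → 98
98 = (6,2)_16 → 40
40 = (2,8)_16 → 68
68 = (4,4)_16 → 32
32 = (2,0)_16 → 4
4 = (4)_16 → 16
16 = (1,0)_16 → 1  — reached 1.

base-16 happy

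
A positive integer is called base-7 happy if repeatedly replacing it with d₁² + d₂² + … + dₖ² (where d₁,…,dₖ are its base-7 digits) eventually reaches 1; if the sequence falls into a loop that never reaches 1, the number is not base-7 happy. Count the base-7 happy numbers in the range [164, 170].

164: 164 → 22 → 10 → 10  — not base-7 happy
165: 165 → 29 → 17 → 13 → 37 → 29  — not base-7 happy
166: 166 → 38 → 34 → 52 → 10 → 10  — not base-7 happy
167: 167 → 49 → 1  — base-7 happy
168: 168 → 18 → 20 → 40 → 50 → 2 → 4 → 16 → 8 → 2  — not base-7 happy
169: 169 → 19 → 29 → 17 → 13 → 37 → 29  — not base-7 happy
170: 170 → 22 → 10 → 10  — not base-7 happy
base-7 happy: 167

1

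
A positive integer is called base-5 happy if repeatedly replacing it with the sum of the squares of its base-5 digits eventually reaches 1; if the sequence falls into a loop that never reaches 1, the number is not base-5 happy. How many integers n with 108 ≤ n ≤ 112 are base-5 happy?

1

108: 108 → 26 → 2 → 4 → 16 → 10 → 4  — not base-5 happy
109: 109 → 33 → 11 → 5 → 1  — base-5 happy
110: 110 → 20 → 16 → 10 → 4 → 16  — not base-5 happy
111: 111 → 21 → 17 → 13 → 13  — not base-5 happy
112: 112 → 24 → 32 → 6 → 2 → 4 → 16 → 10 → 4  — not base-5 happy
base-5 happy: 109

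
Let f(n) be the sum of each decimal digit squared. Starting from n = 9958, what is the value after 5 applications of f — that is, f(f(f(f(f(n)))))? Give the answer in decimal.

9958 → 9² + 9² + 5² + 8² = 81 + 81 + 25 + 64 = 251
251 → 2² + 5² + 1² = 4 + 25 + 1 = 30
30 → 3² + 0² = 9 + 0 = 9
9 → 9² = 81
81 → 8² + 1² = 64 + 1 = 65

65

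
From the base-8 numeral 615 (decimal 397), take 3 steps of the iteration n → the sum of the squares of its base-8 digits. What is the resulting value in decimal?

397 = (6,1,5)_8 → 6² + 1² + 5² = 62
62 = (7,6)_8 → 7² + 6² = 85
85 = (1,2,5)_8 → 1² + 2² + 5² = 30

30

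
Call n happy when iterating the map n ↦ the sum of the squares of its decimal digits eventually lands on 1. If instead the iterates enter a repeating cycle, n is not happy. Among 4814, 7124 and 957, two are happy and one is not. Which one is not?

957

4814: 4814 → 97 → 130 → 10 → 1  — reaches 1 (happy)
7124: 7124 → 70 → 49 → 97 → 130 → 10 → 1  — reaches 1 (happy)
957: 957 → 155 → 51 → 26 → 40 → 16 → 37 → 58 → 89 → 145 → 42 → 20 → 4 → 16  — repeats 16 (not happy)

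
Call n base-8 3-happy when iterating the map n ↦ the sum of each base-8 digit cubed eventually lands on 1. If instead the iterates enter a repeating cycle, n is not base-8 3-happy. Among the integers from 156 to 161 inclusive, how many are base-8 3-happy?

156: 156 → 99 → 92 → 92  (repeats 92)
157: 157 → 160 → 72 → 2 → 8 → 1  (reaches 1)
158: 158 → 251 → 397 → 342 → 349 → 277 → 197 → 152 → 35 → 91 → 55 → 559 → 469 → 476 → 434 → 440 → 559  (repeats 559)
159: 159 → 378 → 476 → 434 → 440 → 559 → 469 → 476  (repeats 476)
160: 160 → 72 → 2 → 8 → 1  (reaches 1)
161: 161 → 73 → 3 → 27 → 54 → 432 → 432  (repeats 432)
base-8 3-happy: 157, 160

2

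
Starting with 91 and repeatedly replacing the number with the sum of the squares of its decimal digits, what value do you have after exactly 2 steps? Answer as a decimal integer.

91 → 9² + 1² = 81 + 1 = 82
82 → 8² + 2² = 64 + 4 = 68

68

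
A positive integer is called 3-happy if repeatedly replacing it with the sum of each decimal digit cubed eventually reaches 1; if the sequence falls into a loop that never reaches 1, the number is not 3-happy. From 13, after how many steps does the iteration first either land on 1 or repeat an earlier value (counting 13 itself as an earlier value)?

6

13 → 1³ + 3³ = 1 + 27 = 28
28 → 2³ + 8³ = 8 + 512 = 520
520 → 5³ + 2³ + 0³ = 125 + 8 + 0 = 133
133 → 1³ + 3³ + 3³ = 1 + 27 + 27 = 55
55 → 5³ + 5³ = 125 + 125 = 250
250 → 2³ + 5³ + 0³ = 8 + 125 + 0 = 133  — 133 repeats.
That took 6 steps.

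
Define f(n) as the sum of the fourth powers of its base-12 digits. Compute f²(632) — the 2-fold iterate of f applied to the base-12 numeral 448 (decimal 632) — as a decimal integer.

4112

632 = (4,4,8)_12 → 4⁴ + 4⁴ + 8⁴ = 256 + 256 + 4096 = 4608
4608 = (2,8,0,0)_12 → 2⁴ + 8⁴ + 0⁴ + 0⁴ = 16 + 4096 + 0 + 0 = 4112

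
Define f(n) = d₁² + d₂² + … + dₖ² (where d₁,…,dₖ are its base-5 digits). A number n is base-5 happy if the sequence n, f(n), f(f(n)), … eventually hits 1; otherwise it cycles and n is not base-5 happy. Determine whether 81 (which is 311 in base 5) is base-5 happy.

81 = (3,1,1)_5 → 3² + 1² + 1² = 11
11 = (2,1)_5 → 2² + 1² = 5
5 = (1,0)_5 → 1² + 0² = 1  — reached 1.

base-5 happy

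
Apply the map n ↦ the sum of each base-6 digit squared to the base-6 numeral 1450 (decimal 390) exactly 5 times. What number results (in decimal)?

390 = (1,4,5,0)_6 → 1² + 4² + 5² + 0² = 42
42 = (1,1,0)_6 → 1² + 1² + 0² = 2
2 = (2)_6 → 2² = 4
4 = (4)_6 → 4² = 16
16 = (2,4)_6 → 2² + 4² = 20

20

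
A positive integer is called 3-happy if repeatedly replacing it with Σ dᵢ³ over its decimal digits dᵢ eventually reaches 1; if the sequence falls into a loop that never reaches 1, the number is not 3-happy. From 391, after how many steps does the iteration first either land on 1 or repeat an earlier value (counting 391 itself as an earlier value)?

391 → 3³ + 9³ + 1³ = 27 + 729 + 1 = 757
757 → 7³ + 5³ + 7³ = 343 + 125 + 343 = 811
811 → 8³ + 1³ + 1³ = 512 + 1 + 1 = 514
514 → 5³ + 1³ + 4³ = 125 + 1 + 64 = 190
190 → 1³ + 9³ + 0³ = 1 + 729 + 0 = 730
730 → 7³ + 3³ + 0³ = 343 + 27 + 0 = 370
370 → 3³ + 7³ + 0³ = 27 + 343 + 0 = 370  — 370 repeats.
That took 7 steps.

7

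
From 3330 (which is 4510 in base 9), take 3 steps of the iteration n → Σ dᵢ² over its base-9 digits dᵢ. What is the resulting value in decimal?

74

3330 = (4,5,1,0)_9 → 4² + 5² + 1² + 0² = 16 + 25 + 1 + 0 = 42
42 = (4,6)_9 → 4² + 6² = 16 + 36 = 52
52 = (5,7)_9 → 5² + 7² = 25 + 49 = 74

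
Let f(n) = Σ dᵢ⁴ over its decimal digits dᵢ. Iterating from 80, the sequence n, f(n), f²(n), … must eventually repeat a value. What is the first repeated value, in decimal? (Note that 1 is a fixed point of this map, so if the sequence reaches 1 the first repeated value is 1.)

4179

80 → 4096
4096 → 8113
8113 → 4179
4179 → 9219
9219 → 13139
13139 → 6725
6725 → 4338
4338 → 4514
4514 → 1138
1138 → 4179  — 4179 already appeared earlier.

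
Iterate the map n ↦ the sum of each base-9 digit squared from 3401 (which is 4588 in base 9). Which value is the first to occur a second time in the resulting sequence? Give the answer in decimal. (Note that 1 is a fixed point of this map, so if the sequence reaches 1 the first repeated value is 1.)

53

3401 = (4,5,8,8)_9 → 4² + 5² + 8² + 8² = 16 + 25 + 64 + 64 = 169
169 = (2,0,7)_9 → 2² + 0² + 7² = 4 + 0 + 49 = 53
53 = (5,8)_9 → 5² + 8² = 25 + 64 = 89
89 = (1,0,8)_9 → 1² + 0² + 8² = 1 + 0 + 64 = 65
65 = (7,2)_9 → 7² + 2² = 49 + 4 = 53  — 53 already appeared earlier.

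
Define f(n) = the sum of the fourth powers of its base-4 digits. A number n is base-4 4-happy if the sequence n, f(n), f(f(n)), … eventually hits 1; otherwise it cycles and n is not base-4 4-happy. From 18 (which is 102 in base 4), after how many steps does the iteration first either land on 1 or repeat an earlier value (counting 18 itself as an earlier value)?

4

18 = (1,0,2)_4 → 17
17 = (1,0,1)_4 → 2
2 = (2)_4 → 16
16 = (1,0,0)_4 → 1  — reached 1.
That took 4 steps.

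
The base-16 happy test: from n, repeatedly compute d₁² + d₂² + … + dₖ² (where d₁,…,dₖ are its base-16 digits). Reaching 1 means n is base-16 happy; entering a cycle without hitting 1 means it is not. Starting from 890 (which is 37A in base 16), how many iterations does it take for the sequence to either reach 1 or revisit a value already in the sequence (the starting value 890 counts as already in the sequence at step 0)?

890 = (3,7,10)_16 → 3² + 7² + 10² = 158
158 = (9,14)_16 → 9² + 14² = 277
277 = (1,1,5)_16 → 1² + 1² + 5² = 27
27 = (1,11)_16 → 1² + 11² = 122
122 = (7,10)_16 → 7² + 10² = 149
149 = (9,5)_16 → 9² + 5² = 106
106 = (6,10)_16 → 6² + 10² = 136
136 = (8,8)_16 → 8² + 8² = 128
128 = (8,0)_16 → 8² + 0² = 64
64 = (4,0)_16 → 4² + 0² = 16
16 = (1,0)_16 → 1² + 0² = 1  — reached 1.
That took 11 steps.

11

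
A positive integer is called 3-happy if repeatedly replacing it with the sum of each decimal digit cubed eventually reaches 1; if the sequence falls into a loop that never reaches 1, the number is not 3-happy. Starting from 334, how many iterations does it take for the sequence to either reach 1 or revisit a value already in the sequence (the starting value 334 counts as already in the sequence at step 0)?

6

334 → 3³ + 3³ + 4³ = 27 + 27 + 64 = 118
118 → 1³ + 1³ + 8³ = 1 + 1 + 512 = 514
514 → 5³ + 1³ + 4³ = 125 + 1 + 64 = 190
190 → 1³ + 9³ + 0³ = 1 + 729 + 0 = 730
730 → 7³ + 3³ + 0³ = 343 + 27 + 0 = 370
370 → 3³ + 7³ + 0³ = 27 + 343 + 0 = 370  — 370 repeats.
That took 6 steps.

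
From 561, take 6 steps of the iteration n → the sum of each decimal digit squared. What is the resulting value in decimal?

561 → 5² + 6² + 1² = 62
62 → 6² + 2² = 40
40 → 4² + 0² = 16
16 → 1² + 6² = 37
37 → 3² + 7² = 58
58 → 5² + 8² = 89

89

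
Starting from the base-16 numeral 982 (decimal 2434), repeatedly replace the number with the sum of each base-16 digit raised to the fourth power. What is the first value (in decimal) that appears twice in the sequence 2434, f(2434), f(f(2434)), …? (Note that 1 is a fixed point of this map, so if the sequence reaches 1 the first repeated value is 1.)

2434 = (9,8,2)_16 → 9⁴ + 8⁴ + 2⁴ = 10673
10673 = (2,9,11,1)_16 → 2⁴ + 9⁴ + 11⁴ + 1⁴ = 21219
21219 = (5,2,14,3)_16 → 5⁴ + 2⁴ + 14⁴ + 3⁴ = 39138
39138 = (9,8,14,2)_16 → 9⁴ + 8⁴ + 14⁴ + 2⁴ = 49089
49089 = (11,15,12,1)_16 → 11⁴ + 15⁴ + 12⁴ + 1⁴ = 86003
86003 = (1,4,15,15,3)_16 → 1⁴ + 4⁴ + 15⁴ + 15⁴ + 3⁴ = 101588
101588 = (1,8,12,13,4)_16 → 1⁴ + 8⁴ + 12⁴ + 13⁴ + 4⁴ = 53650
53650 = (13,1,9,2)_16 → 13⁴ + 1⁴ + 9⁴ + 2⁴ = 35139
35139 = (8,9,4,3)_16 → 8⁴ + 9⁴ + 4⁴ + 3⁴ = 10994
10994 = (2,10,15,2)_16 → 2⁴ + 10⁴ + 15⁴ + 2⁴ = 60657
60657 = (14,12,15,1)_16 → 14⁴ + 12⁴ + 15⁴ + 1⁴ = 109778
109778 = (1,10,12,13,2)_16 → 1⁴ + 10⁴ + 12⁴ + 13⁴ + 2⁴ = 59314
59314 = (14,7,11,2)_16 → 14⁴ + 7⁴ + 11⁴ + 2⁴ = 55474
55474 = (13,8,11,2)_16 → 13⁴ + 8⁴ + 11⁴ + 2⁴ = 47314
47314 = (11,8,13,2)_16 → 11⁴ + 8⁴ + 13⁴ + 2⁴ = 47314  — 47314 already appeared earlier.

47314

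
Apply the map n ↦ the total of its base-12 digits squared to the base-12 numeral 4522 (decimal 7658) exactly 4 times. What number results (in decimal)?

8

7658 = (4,5,2,2)_12 → 4² + 5² + 2² + 2² = 49
49 = (4,1)_12 → 4² + 1² = 17
17 = (1,5)_12 → 1² + 5² = 26
26 = (2,2)_12 → 2² + 2² = 8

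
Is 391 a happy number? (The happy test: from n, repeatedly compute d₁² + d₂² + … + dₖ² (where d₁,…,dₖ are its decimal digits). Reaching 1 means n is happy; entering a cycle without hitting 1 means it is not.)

391 → 3² + 9² + 1² = 91
91 → 9² + 1² = 82
82 → 8² + 2² = 68
68 → 6² + 8² = 100
100 → 1² + 0² + 0² = 1  — reached 1.

happy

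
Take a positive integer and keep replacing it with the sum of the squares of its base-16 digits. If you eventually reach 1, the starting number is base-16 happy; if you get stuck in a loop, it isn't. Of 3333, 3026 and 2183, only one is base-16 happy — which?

3333: 3333 → 194 → 148 → 97 → 37 → 29 → 170 → 200 → 208 → 169 → 181 → 146 → 85 → 50 → 13 → 169  — repeats 169 (not base-16 happy)
3026: 3026 → 294 → 41 → 85 → 50 → 13 → 169 → 181 → 146 → 85  — repeats 85 (not base-16 happy)
2183: 2183 → 177 → 122 → 149 → 106 → 136 → 128 → 64 → 16 → 1  — reaches 1 (base-16 happy)

2183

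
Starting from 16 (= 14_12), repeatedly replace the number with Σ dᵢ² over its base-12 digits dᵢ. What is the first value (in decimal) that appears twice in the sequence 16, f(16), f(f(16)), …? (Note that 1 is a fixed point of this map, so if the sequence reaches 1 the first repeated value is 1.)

16 = (1,4)_12 → 1² + 4² = 17
17 = (1,5)_12 → 1² + 5² = 26
26 = (2,2)_12 → 2² + 2² = 8
8 = (8)_12 → 8² = 64
64 = (5,4)_12 → 5² + 4² = 41
41 = (3,5)_12 → 3² + 5² = 34
34 = (2,10)_12 → 2² + 10² = 104
104 = (8,8)_12 → 8² + 8² = 128
128 = (10,8)_12 → 10² + 8² = 164
164 = (1,1,8)_12 → 1² + 1² + 8² = 66
66 = (5,6)_12 → 5² + 6² = 61
61 = (5,1)_12 → 5² + 1² = 26  — 26 already appeared earlier.

26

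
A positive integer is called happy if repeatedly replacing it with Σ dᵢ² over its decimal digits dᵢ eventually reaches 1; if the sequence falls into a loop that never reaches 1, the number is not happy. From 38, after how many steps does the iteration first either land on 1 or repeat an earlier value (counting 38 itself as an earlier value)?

10

38 → 3² + 8² = 73
73 → 7² + 3² = 58
58 → 5² + 8² = 89
89 → 8² + 9² = 145
145 → 1² + 4² + 5² = 42
42 → 4² + 2² = 20
20 → 2² + 0² = 4
4 → 4² = 16
16 → 1² + 6² = 37
37 → 3² + 7² = 58  — 58 repeats.
That took 10 steps.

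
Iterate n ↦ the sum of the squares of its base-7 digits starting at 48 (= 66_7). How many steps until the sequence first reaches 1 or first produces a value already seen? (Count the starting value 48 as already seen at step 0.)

7

48 = (6,6)_7 → 72
72 = (1,3,2)_7 → 14
14 = (2,0)_7 → 4
4 = (4)_7 → 16
16 = (2,2)_7 → 8
8 = (1,1)_7 → 2
2 = (2)_7 → 4  — 4 repeats.
That took 7 steps.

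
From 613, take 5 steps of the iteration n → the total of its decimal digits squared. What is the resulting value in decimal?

613 → 6² + 1² + 3² = 36 + 1 + 9 = 46
46 → 4² + 6² = 16 + 36 = 52
52 → 5² + 2² = 25 + 4 = 29
29 → 2² + 9² = 4 + 81 = 85
85 → 8² + 5² = 64 + 25 = 89

89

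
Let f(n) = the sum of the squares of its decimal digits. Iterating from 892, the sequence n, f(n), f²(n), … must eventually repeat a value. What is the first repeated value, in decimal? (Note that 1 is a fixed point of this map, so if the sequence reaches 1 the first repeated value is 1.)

145

892 → 149
149 → 98
98 → 145
145 → 42
42 → 20
20 → 4
4 → 16
16 → 37
37 → 58
58 → 89
89 → 145  — 145 already appeared earlier.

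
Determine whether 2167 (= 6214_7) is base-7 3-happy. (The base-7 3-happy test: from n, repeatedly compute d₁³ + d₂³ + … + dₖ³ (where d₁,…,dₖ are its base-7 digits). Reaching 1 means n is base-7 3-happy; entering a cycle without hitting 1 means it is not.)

2167 = (6,2,1,4)_7 → 289
289 = (5,6,2)_7 → 349
349 = (1,0,0,6)_7 → 217
217 = (4,3,0)_7 → 91
91 = (1,6,0)_7 → 217  — 217 already seen; the sequence cycles without reaching 1.

not base-7 3-happy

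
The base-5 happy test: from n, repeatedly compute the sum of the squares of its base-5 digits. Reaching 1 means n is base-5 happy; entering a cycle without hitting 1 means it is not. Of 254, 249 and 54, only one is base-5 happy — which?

249

254: 254 → 20 → 16 → 10 → 4 → 16  — repeats 16 (not base-5 happy)
249: 249 → 49 → 33 → 11 → 5 → 1  — reaches 1 (base-5 happy)
54: 54 → 20 → 16 → 10 → 4 → 16  — repeats 16 (not base-5 happy)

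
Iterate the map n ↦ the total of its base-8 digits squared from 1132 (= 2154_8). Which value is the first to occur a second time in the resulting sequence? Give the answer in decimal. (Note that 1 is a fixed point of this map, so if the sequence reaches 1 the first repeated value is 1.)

16

1132 = (2,1,5,4)_8 → 2² + 1² + 5² + 4² = 46
46 = (5,6)_8 → 5² + 6² = 61
61 = (7,5)_8 → 7² + 5² = 74
74 = (1,1,2)_8 → 1² + 1² + 2² = 6
6 = (6)_8 → 6² = 36
36 = (4,4)_8 → 4² + 4² = 32
32 = (4,0)_8 → 4² + 0² = 16
16 = (2,0)_8 → 2² + 0² = 4
4 = (4)_8 → 4² = 16  — 16 already appeared earlier.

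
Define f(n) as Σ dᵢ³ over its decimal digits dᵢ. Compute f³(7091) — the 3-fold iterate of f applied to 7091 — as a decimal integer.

371

7091 → 7³ + 0³ + 9³ + 1³ = 1073
1073 → 1³ + 0³ + 7³ + 3³ = 371
371 → 3³ + 7³ + 1³ = 371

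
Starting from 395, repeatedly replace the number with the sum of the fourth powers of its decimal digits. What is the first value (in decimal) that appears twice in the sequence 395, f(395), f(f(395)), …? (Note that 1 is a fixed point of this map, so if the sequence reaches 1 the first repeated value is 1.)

13139

395 → 3⁴ + 9⁴ + 5⁴ = 81 + 6561 + 625 = 7267
7267 → 7⁴ + 2⁴ + 6⁴ + 7⁴ = 2401 + 16 + 1296 + 2401 = 6114
6114 → 6⁴ + 1⁴ + 1⁴ + 4⁴ = 1296 + 1 + 1 + 256 = 1554
1554 → 1⁴ + 5⁴ + 5⁴ + 4⁴ = 1 + 625 + 625 + 256 = 1507
1507 → 1⁴ + 5⁴ + 0⁴ + 7⁴ = 1 + 625 + 0 + 2401 = 3027
3027 → 3⁴ + 0⁴ + 2⁴ + 7⁴ = 81 + 0 + 16 + 2401 = 2498
2498 → 2⁴ + 4⁴ + 9⁴ + 8⁴ = 16 + 256 + 6561 + 4096 = 10929
10929 → 1⁴ + 0⁴ + 9⁴ + 2⁴ + 9⁴ = 1 + 0 + 6561 + 16 + 6561 = 13139
13139 → 1⁴ + 3⁴ + 1⁴ + 3⁴ + 9⁴ = 1 + 81 + 1 + 81 + 6561 = 6725
6725 → 6⁴ + 7⁴ + 2⁴ + 5⁴ = 1296 + 2401 + 16 + 625 = 4338
4338 → 4⁴ + 3⁴ + 3⁴ + 8⁴ = 256 + 81 + 81 + 4096 = 4514
4514 → 4⁴ + 5⁴ + 1⁴ + 4⁴ = 256 + 625 + 1 + 256 = 1138
1138 → 1⁴ + 1⁴ + 3⁴ + 8⁴ = 1 + 1 + 81 + 4096 = 4179
4179 → 4⁴ + 1⁴ + 7⁴ + 9⁴ = 256 + 1 + 2401 + 6561 = 9219
9219 → 9⁴ + 2⁴ + 1⁴ + 9⁴ = 6561 + 16 + 1 + 6561 = 13139  — 13139 already appeared earlier.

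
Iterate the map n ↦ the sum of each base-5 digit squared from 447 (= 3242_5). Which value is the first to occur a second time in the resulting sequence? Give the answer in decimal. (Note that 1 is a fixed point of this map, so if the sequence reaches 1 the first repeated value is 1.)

447 = (3,2,4,2)_5 → 3² + 2² + 4² + 2² = 9 + 4 + 16 + 4 = 33
33 = (1,1,3)_5 → 1² + 1² + 3² = 1 + 1 + 9 = 11
11 = (2,1)_5 → 2² + 1² = 4 + 1 = 5
5 = (1,0)_5 → 1² + 0² = 1 + 0 = 1  — reached the fixed point 1.
1 → 1, so 1 is the first repeated value.

1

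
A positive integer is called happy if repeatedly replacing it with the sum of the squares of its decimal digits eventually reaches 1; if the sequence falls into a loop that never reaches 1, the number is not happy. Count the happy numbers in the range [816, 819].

1

816: 816 → 101 → 2 → 4 → 16 → 37 → 58 → 89 → 145 → 42 → 20 → 4  — not happy
817: 817 → 114 → 18 → 65 → 61 → 37 → 58 → 89 → 145 → 42 → 20 → 4 → 16 → 37  — not happy
818: 818 → 129 → 86 → 100 → 1  — happy
819: 819 → 146 → 53 → 34 → 25 → 29 → 85 → 89 → 145 → 42 → 20 → 4 → 16 → 37 → 58 → 89  — not happy
happy: 818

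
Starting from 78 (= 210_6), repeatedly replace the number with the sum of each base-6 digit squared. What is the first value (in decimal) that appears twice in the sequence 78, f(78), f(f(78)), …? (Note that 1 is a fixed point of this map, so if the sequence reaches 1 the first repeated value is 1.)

5

78 = (2,1,0)_6 → 2² + 1² + 0² = 5
5 = (5)_6 → 5² = 25
25 = (4,1)_6 → 4² + 1² = 17
17 = (2,5)_6 → 2² + 5² = 29
29 = (4,5)_6 → 4² + 5² = 41
41 = (1,0,5)_6 → 1² + 0² + 5² = 26
26 = (4,2)_6 → 4² + 2² = 20
20 = (3,2)_6 → 3² + 2² = 13
13 = (2,1)_6 → 2² + 1² = 5  — 5 already appeared earlier.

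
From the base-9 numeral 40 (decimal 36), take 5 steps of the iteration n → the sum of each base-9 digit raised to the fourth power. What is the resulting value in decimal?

1956

36 = (4,0)_9 → 256
256 = (3,1,4)_9 → 338
338 = (4,1,5)_9 → 882
882 = (1,1,8,0)_9 → 4098
4098 = (5,5,5,3)_9 → 1956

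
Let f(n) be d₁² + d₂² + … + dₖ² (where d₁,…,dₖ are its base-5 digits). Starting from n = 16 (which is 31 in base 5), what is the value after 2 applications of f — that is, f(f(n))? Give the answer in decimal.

4

16 = (3,1)_5 → 10
10 = (2,0)_5 → 4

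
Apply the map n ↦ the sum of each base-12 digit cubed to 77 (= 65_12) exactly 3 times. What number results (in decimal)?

77 = (6,5)_12 → 341
341 = (2,4,5)_12 → 197
197 = (1,4,5)_12 → 190

190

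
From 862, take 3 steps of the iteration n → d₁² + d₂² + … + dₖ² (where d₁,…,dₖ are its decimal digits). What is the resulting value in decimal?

50

862 → 8² + 6² + 2² = 64 + 36 + 4 = 104
104 → 1² + 0² + 4² = 1 + 0 + 16 = 17
17 → 1² + 7² = 1 + 49 = 50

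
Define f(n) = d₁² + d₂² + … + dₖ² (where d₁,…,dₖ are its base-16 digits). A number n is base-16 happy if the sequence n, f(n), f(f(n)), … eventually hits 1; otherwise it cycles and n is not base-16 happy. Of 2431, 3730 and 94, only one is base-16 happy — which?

2431: 2431 → 355 → 46 → 200 → 208 → 169 → 181 → 146 → 85 → 50 → 13 → 169  — repeats 169 (not base-16 happy)
3730: 3730 → 281 → 83 → 34 → 8 → 64 → 16 → 1  — reaches 1 (base-16 happy)
94: 94 → 221 → 338 → 30 → 197 → 169 → 181 → 146 → 85 → 50 → 13 → 169  — repeats 169 (not base-16 happy)

3730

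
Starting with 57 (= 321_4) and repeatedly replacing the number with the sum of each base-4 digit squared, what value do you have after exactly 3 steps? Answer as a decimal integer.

10

57 = (3,2,1)_4 → 3² + 2² + 1² = 14
14 = (3,2)_4 → 3² + 2² = 13
13 = (3,1)_4 → 3² + 1² = 10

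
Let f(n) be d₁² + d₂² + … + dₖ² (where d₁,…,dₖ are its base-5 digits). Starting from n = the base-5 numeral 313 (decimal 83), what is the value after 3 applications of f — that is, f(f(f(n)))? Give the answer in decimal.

1

83 = (3,1,3)_5 → 3² + 1² + 3² = 19
19 = (3,4)_5 → 3² + 4² = 25
25 = (1,0,0)_5 → 1² + 0² + 0² = 1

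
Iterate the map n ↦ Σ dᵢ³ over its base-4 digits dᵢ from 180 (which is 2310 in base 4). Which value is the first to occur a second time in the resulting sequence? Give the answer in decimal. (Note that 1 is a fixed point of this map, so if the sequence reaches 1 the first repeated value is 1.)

180 = (2,3,1,0)_4 → 36
36 = (2,1,0)_4 → 9
9 = (2,1)_4 → 9  — 9 already appeared earlier.

9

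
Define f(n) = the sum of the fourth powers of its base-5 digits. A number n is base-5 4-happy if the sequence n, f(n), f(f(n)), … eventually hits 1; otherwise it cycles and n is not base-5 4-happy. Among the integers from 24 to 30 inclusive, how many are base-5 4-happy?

24: 24 → 512 → 288 → 114 → 528 → 338 → 194 → 354 → 528  (repeats 528)
25: 25 → 1  (reaches 1)
26: 26 → 2 → 16 → 82 → 98 → 418 → 244 → 594 → 674 → 514 → 528 → 338 → 194 → 354 → 528  (repeats 528)
27: 27 → 17 → 97 → 353 → 353  (repeats 353)
28: 28 → 82 → 98 → 418 → 244 → 594 → 674 → 514 → 528 → 338 → 194 → 354 → 528  (repeats 528)
29: 29 → 257 → 33 → 83 → 163 → 99 → 593 → 499 → 849 → 595 → 593  (repeats 593)
30: 30 → 2 → 16 → 82 → 98 → 418 → 244 → 594 → 674 → 514 → 528 → 338 → 194 → 354 → 528  (repeats 528)
base-5 4-happy: 25

1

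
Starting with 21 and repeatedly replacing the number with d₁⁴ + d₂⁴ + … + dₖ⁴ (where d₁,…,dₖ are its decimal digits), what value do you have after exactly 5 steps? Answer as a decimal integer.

21 → 2⁴ + 1⁴ = 16 + 1 = 17
17 → 1⁴ + 7⁴ = 1 + 2401 = 2402
2402 → 2⁴ + 4⁴ + 0⁴ + 2⁴ = 16 + 256 + 0 + 16 = 288
288 → 2⁴ + 8⁴ + 8⁴ = 16 + 4096 + 4096 = 8208
8208 → 8⁴ + 2⁴ + 0⁴ + 8⁴ = 4096 + 16 + 0 + 4096 = 8208

8208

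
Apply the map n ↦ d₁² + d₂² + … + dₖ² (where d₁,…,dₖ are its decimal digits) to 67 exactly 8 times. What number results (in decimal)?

67 → 6² + 7² = 36 + 49 = 85
85 → 8² + 5² = 64 + 25 = 89
89 → 8² + 9² = 64 + 81 = 145
145 → 1² + 4² + 5² = 1 + 16 + 25 = 42
42 → 4² + 2² = 16 + 4 = 20
20 → 2² + 0² = 4 + 0 = 4
4 → 4² = 16
16 → 1² + 6² = 1 + 36 = 37

37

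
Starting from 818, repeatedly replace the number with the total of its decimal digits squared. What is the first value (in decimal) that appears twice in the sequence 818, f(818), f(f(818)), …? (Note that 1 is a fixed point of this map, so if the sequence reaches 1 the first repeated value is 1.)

818 → 8² + 1² + 8² = 129
129 → 1² + 2² + 9² = 86
86 → 8² + 6² = 100
100 → 1² + 0² + 0² = 1  — reached the fixed point 1.
1 → 1, so 1 is the first repeated value.

1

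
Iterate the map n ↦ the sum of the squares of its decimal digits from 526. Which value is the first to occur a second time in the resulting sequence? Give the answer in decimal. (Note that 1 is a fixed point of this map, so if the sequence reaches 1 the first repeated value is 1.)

526 → 5² + 2² + 6² = 65
65 → 6² + 5² = 61
61 → 6² + 1² = 37
37 → 3² + 7² = 58
58 → 5² + 8² = 89
89 → 8² + 9² = 145
145 → 1² + 4² + 5² = 42
42 → 4² + 2² = 20
20 → 2² + 0² = 4
4 → 4² = 16
16 → 1² + 6² = 37  — 37 already appeared earlier.

37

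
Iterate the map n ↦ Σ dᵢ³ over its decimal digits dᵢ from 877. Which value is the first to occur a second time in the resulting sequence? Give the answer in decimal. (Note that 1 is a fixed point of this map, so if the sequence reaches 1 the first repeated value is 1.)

1

877 → 1198
1198 → 1243
1243 → 100
100 → 1  — reached the fixed point 1.
1 → 1, so 1 is the first repeated value.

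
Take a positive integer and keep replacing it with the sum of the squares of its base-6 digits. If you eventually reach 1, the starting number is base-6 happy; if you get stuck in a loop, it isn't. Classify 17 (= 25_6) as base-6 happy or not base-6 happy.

not base-6 happy

17 = (2,5)_6 → 2² + 5² = 4 + 25 = 29
29 = (4,5)_6 → 4² + 5² = 16 + 25 = 41
41 = (1,0,5)_6 → 1² + 0² + 5² = 1 + 0 + 25 = 26
26 = (4,2)_6 → 4² + 2² = 16 + 4 = 20
20 = (3,2)_6 → 3² + 2² = 9 + 4 = 13
13 = (2,1)_6 → 2² + 1² = 4 + 1 = 5
5 = (5)_6 → 5² = 25
25 = (4,1)_6 → 4² + 1² = 16 + 1 = 17  — 17 already seen; the sequence cycles without reaching 1.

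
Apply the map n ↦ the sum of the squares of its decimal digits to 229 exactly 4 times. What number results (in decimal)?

20

229 → 2² + 2² + 9² = 4 + 4 + 81 = 89
89 → 8² + 9² = 64 + 81 = 145
145 → 1² + 4² + 5² = 1 + 16 + 25 = 42
42 → 4² + 2² = 16 + 4 = 20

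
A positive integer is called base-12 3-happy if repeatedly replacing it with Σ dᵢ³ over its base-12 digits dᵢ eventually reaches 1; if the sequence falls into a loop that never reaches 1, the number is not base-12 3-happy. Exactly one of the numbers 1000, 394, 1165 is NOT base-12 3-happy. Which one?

1000: 1000 → 1611 → 1366 → 1854 → 1217 → 762 → 368 → 736 → 190 → 1028 → 856 → 1520 → 1728 → 1  — reaches 1 (base-12 3-happy)
394: 394 → 1520 → 1728 → 1  — reaches 1 (base-12 3-happy)
1165: 1165 → 514 → 1243 → 1198 → 1539 → 1539  — repeats 1539 (not base-12 3-happy)

1165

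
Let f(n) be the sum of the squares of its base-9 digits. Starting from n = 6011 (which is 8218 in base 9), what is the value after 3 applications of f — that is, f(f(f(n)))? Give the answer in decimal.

73

6011 = (8,2,1,8)_9 → 8² + 2² + 1² + 8² = 133
133 = (1,5,7)_9 → 1² + 5² + 7² = 75
75 = (8,3)_9 → 8² + 3² = 73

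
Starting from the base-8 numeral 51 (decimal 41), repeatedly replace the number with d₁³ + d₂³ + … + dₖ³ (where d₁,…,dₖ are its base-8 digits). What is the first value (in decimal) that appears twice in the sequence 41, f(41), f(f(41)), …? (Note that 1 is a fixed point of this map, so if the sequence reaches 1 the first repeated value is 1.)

559

41 = (5,1)_8 → 5³ + 1³ = 126
126 = (1,7,6)_8 → 1³ + 7³ + 6³ = 560
560 = (1,0,6,0)_8 → 1³ + 0³ + 6³ + 0³ = 217
217 = (3,3,1)_8 → 3³ + 3³ + 1³ = 55
55 = (6,7)_8 → 6³ + 7³ = 559
559 = (1,0,5,7)_8 → 1³ + 0³ + 5³ + 7³ = 469
469 = (7,2,5)_8 → 7³ + 2³ + 5³ = 476
476 = (7,3,4)_8 → 7³ + 3³ + 4³ = 434
434 = (6,6,2)_8 → 6³ + 6³ + 2³ = 440
440 = (6,7,0)_8 → 6³ + 7³ + 0³ = 559  — 559 already appeared earlier.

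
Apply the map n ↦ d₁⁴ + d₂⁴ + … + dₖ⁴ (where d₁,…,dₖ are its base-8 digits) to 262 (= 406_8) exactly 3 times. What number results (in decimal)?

262 = (4,0,6)_8 → 4⁴ + 0⁴ + 6⁴ = 1552
1552 = (3,0,2,0)_8 → 3⁴ + 0⁴ + 2⁴ + 0⁴ = 97
97 = (1,4,1)_8 → 1⁴ + 4⁴ + 1⁴ = 258

258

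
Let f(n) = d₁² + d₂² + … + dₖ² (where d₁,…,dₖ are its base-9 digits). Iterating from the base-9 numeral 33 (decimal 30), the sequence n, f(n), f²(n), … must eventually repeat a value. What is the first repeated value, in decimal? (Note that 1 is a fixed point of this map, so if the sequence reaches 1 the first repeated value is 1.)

50

30 = (3,3)_9 → 3² + 3² = 9 + 9 = 18
18 = (2,0)_9 → 2² + 0² = 4 + 0 = 4
4 = (4)_9 → 4² = 16
16 = (1,7)_9 → 1² + 7² = 1 + 49 = 50
50 = (5,5)_9 → 5² + 5² = 25 + 25 = 50  — 50 already appeared earlier.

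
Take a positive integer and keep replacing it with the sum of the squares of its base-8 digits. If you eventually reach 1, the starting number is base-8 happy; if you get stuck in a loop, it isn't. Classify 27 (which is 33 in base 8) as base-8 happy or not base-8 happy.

base-8 happy

27 = (3,3)_8 → 3² + 3² = 18
18 = (2,2)_8 → 2² + 2² = 8
8 = (1,0)_8 → 1² + 0² = 1  — reached 1.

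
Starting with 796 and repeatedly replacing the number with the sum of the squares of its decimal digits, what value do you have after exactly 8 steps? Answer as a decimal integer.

4

796 → 7² + 9² + 6² = 166
166 → 1² + 6² + 6² = 73
73 → 7² + 3² = 58
58 → 5² + 8² = 89
89 → 8² + 9² = 145
145 → 1² + 4² + 5² = 42
42 → 4² + 2² = 20
20 → 2² + 0² = 4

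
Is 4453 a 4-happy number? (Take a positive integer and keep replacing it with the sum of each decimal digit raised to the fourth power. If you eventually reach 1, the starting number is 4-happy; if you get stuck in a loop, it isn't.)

4453 → 4⁴ + 4⁴ + 5⁴ + 3⁴ = 1218
1218 → 1⁴ + 2⁴ + 1⁴ + 8⁴ = 4114
4114 → 4⁴ + 1⁴ + 1⁴ + 4⁴ = 514
514 → 5⁴ + 1⁴ + 4⁴ = 882
882 → 8⁴ + 8⁴ + 2⁴ = 8208
8208 → 8⁴ + 2⁴ + 0⁴ + 8⁴ = 8208  — 8208 already seen; the sequence cycles without reaching 1.

not 4-happy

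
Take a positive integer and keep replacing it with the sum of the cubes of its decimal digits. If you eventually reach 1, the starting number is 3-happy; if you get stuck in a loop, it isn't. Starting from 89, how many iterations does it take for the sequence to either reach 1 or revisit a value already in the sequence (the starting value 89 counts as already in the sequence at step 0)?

4

89 → 8³ + 9³ = 1241
1241 → 1³ + 2³ + 4³ + 1³ = 74
74 → 7³ + 4³ = 407
407 → 4³ + 0³ + 7³ = 407  — 407 repeats.
That took 4 steps.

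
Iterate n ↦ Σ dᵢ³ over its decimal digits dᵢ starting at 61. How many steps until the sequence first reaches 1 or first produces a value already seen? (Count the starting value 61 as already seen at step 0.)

61 → 6³ + 1³ = 217
217 → 2³ + 1³ + 7³ = 352
352 → 3³ + 5³ + 2³ = 160
160 → 1³ + 6³ + 0³ = 217  — 217 repeats.
That took 4 steps.

4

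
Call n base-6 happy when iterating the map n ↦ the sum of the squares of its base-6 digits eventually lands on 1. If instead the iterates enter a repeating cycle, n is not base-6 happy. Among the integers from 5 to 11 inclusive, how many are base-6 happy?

1

5: 5 → 25 → 17 → 29 → 41 → 26 → 20 → 13 → 5  (repeats 5)
6: 6 → 1  (reaches 1)
7: 7 → 2 → 4 → 16 → 20 → 13 → 5 → 25 → 17 → 29 → 41 → 26 → 20  (repeats 20)
8: 8 → 5 → 25 → 17 → 29 → 41 → 26 → 20 → 13 → 5  (repeats 5)
9: 9 → 10 → 17 → 29 → 41 → 26 → 20 → 13 → 5 → 25 → 17  (repeats 17)
10: 10 → 17 → 29 → 41 → 26 → 20 → 13 → 5 → 25 → 17  (repeats 17)
11: 11 → 26 → 20 → 13 → 5 → 25 → 17 → 29 → 41 → 26  (repeats 26)
base-6 happy: 6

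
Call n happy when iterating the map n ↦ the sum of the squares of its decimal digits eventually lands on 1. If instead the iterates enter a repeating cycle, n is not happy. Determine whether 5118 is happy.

happy

5118 → 5² + 1² + 1² + 8² = 91
91 → 9² + 1² = 82
82 → 8² + 2² = 68
68 → 6² + 8² = 100
100 → 1² + 0² + 0² = 1  — reached 1.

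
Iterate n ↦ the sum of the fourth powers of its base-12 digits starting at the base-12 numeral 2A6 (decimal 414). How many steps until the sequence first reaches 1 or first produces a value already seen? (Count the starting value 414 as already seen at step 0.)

414 = (2,10,6)_12 → 2⁴ + 10⁴ + 6⁴ = 11312
11312 = (6,6,6,8)_12 → 6⁴ + 6⁴ + 6⁴ + 8⁴ = 7984
7984 = (4,7,5,4)_12 → 4⁴ + 7⁴ + 5⁴ + 4⁴ = 3538
3538 = (2,0,6,10)_12 → 2⁴ + 0⁴ + 6⁴ + 10⁴ = 11312  — 11312 repeats.
That took 4 steps.

4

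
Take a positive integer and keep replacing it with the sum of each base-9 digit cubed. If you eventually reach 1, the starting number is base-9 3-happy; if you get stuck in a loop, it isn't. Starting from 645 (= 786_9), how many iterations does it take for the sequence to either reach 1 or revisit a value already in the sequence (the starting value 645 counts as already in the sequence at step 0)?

6

645 = (7,8,6)_9 → 7³ + 8³ + 6³ = 1071
1071 = (1,4,2,0)_9 → 1³ + 4³ + 2³ + 0³ = 73
73 = (8,1)_9 → 8³ + 1³ = 513
513 = (6,3,0)_9 → 6³ + 3³ + 0³ = 243
243 = (3,0,0)_9 → 3³ + 0³ + 0³ = 27
27 = (3,0)_9 → 3³ + 0³ = 27  — 27 repeats.
That took 6 steps.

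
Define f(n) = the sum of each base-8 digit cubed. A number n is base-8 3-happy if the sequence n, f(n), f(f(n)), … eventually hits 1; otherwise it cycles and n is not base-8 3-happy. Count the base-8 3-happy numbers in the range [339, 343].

2

339: 339 → 160 → 72 → 2 → 8 → 1  (reaches 1)
340: 340 → 197 → 152 → 35 → 91 → 55 → 559 → 469 → 476 → 434 → 440 → 559  (repeats 559)
341: 341 → 258 → 72 → 2 → 8 → 1  (reaches 1)
342: 342 → 349 → 277 → 197 → 152 → 35 → 91 → 55 → 559 → 469 → 476 → 434 → 440 → 559  (repeats 559)
343: 343 → 476 → 434 → 440 → 559 → 469 → 476  (repeats 476)
base-8 3-happy: 339, 341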